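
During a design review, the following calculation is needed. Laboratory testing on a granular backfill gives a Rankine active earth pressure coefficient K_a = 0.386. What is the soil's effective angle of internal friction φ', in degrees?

26.3°

K_a = tan²(45° − φ/2) ⇒ 45° − φ/2 = arctan(√0.386) = 31.85°.
φ = 2(45° − 31.85°) = 26.30°.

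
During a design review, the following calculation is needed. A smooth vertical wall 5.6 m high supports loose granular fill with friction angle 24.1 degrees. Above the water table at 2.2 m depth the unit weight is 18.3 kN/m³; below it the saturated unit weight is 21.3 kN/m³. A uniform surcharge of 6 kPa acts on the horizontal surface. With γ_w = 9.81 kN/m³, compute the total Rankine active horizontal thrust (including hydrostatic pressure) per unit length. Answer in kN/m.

175 kN/m

K_a = tan²(45° − φ/2) = 0.4201.
γ' = 21.3 − 9.81 = 11.49 kN/m³. h₂ = H − d_w = 3.4 m.
σ'_h: at surface K_a·q = 2.521; at WT K_a(q+γd_w) = 19.43; at base K_a(q+γd_w+γ'h₂) = 35.85 kPa.
P₁ = ½(2.521+19.43)×2.2 = 24.15; P₂ = ½(19.43+35.85)×3.4 = 93.98; P_w = ½γ_w h₂² = 56.70.
Total = 24.15+93.98+56.70 = 174.8 kN/m.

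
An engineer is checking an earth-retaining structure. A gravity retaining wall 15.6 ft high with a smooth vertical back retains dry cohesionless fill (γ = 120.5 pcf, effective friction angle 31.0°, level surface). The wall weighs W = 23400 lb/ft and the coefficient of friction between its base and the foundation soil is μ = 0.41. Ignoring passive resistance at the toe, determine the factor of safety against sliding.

2.04

K_a = tan²(45° − 31.0°/2) = 0.3201.
P_a = ½K_aγH² = 0.5×0.3201×120.5×15.6² = 4693 lb/ft, acting at H/3 = 5.200 ft above the base.
FS_sliding = μW / P_a = 0.41×23400 / 4693 = 2.044.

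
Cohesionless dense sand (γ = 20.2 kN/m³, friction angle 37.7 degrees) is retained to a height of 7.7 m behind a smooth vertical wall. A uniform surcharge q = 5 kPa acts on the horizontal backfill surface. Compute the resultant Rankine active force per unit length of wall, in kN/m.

K_a = tan²(45° − φ/2) = 0.2411.
Soil triangle: ½ K_a γ H² = 0.5×0.2411×20.2×7.7² = 144.4 kN/m.
Surcharge rectangle: K_a q H = 0.2411×5×7.7 = 9.281 kN/m.
Total = 144.4 + 9.281 = 153.6 kN/m.

154 kN/m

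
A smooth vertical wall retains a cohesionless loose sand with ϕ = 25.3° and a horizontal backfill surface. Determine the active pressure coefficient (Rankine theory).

K_a = (1 − sin φ)/(1 + sin φ) = (1 − sin 25.3°)/(1 + sin 25.3°) = 0.4012.

0.401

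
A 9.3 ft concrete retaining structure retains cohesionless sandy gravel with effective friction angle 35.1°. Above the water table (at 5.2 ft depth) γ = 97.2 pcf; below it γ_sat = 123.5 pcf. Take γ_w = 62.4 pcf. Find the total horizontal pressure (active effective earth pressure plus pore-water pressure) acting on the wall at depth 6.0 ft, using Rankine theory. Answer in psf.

K_a = (1 − sin φ)/(1 + sin φ) = 0.2698.
γ' = 123.5 − 62.4 = 61.10 pcf.
Effective vertical stress at 6.0 ft: σ'_v = 97.2×5.2 + 61.10×0.800 = 554.3 psf.
σ'_h = K_a σ'_v = 0.2698 × 554.3 = 149.6 psf; u = γ_w × 0.800 = 49.92 psf.
Total σ_h = 149.6 + 49.92 = 199.5 psf.

199 psf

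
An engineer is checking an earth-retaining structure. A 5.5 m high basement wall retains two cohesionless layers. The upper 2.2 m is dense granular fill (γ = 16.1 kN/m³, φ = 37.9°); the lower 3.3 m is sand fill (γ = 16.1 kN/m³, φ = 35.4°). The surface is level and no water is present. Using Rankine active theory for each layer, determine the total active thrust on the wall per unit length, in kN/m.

63.8 kN/m

K_a1 = tan²(45°−37.9°/2) = 0.2389; K_a2 = tan²(45°−35.4°/2) = 0.2664.
Layer 1: σ at base = K_a1 γ₁ h₁ = 8.463 kPa; P₁ = ½×8.463×2.2 = 9.310.
Layer 2: σ_v at top = γ₁h₁ = 35.42; σ_h top = K_a2×35.42 = 9.436; σ_h base = K_a2×(35.42+16.1×3.3) = 23.59.
P₂ = ½(9.436+23.59)×3.3 = 54.49. Total P_a = 9.310+54.49 = 63.80 kN/m.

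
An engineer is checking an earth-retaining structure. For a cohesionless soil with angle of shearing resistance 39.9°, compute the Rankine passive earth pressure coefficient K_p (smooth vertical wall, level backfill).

K_p = (1 + sin φ)/(1 − sin φ) = tan²(45° + 39.9°/2) = 4.578.

4.58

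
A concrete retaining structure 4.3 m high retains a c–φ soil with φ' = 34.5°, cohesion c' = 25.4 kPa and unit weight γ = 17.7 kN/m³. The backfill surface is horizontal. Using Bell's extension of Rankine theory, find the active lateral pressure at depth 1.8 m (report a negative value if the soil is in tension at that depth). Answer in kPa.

-17.9 kPa

K_a = (1 − sin φ)/(1 + sin φ) = 0.2768.
σ_a = K_a γ z − 2c√K_a = 0.2768×17.7×1.8 − 2×25.4×0.5261 = -17.91 kPa.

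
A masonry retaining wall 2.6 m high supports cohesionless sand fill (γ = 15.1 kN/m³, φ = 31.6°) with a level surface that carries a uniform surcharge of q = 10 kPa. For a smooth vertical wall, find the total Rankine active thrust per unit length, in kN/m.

24.1 kN/m

K_a = tan²(45° − φ/2) = 0.3123.
Soil triangle: ½ K_a γ H² = 0.5×0.3123×15.1×2.6² = 15.94 kN/m.
Surcharge rectangle: K_a q H = 0.3123×10×2.6 = 8.121 kN/m.
Total = 15.94 + 8.121 = 24.06 kN/m.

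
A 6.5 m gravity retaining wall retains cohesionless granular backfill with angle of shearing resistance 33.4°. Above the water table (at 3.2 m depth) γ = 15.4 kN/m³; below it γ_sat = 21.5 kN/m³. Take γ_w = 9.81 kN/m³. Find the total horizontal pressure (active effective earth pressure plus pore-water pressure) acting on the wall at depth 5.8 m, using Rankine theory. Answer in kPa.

K_a = (1 − sin φ)/(1 + sin φ) = 0.2899.
γ' = 21.5 − 9.81 = 11.69 kN/m³.
Effective vertical stress at 5.8 m: σ'_v = 15.4×3.2 + 11.69×2.60 = 79.67 kPa.
σ'_h = K_a σ'_v = 0.2899 × 79.67 = 23.10 kPa; u = γ_w × 2.60 = 25.51 kPa.
Total σ_h = 23.10 + 25.51 = 48.61 kPa.

48.6 kPa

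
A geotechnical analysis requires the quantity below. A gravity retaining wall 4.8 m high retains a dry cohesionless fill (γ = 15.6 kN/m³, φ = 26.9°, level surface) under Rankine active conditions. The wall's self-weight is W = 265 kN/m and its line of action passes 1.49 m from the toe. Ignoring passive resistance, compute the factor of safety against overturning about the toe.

K_a = tan²(45° − 26.9°/2) = 0.3770.
P_a = ½K_aγH² = 0.5×0.3770×15.6×4.8² = 67.75 kN/m, acting at H/3 = 1.600 m above the base.
Overturning moment M_o = P_a × H/3 = 67.75 × 1.600 = 108.4.
Resisting moment M_r = W × 1.49 = 265 × 1.49 = 394.9.
FS_overturning = M_r/M_o = 394.9/108.4 = 3.642.

3.64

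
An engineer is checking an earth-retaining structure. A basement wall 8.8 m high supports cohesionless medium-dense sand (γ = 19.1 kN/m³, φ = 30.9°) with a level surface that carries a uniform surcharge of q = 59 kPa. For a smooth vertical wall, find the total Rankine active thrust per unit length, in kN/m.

405 kN/m

K_a = tan²(45° − φ/2) = 0.3214.
Soil triangle: ½ K_a γ H² = 0.5×0.3214×19.1×8.8² = 237.7 kN/m.
Surcharge rectangle: K_a q H = 0.3214×59×8.8 = 166.9 kN/m.
Total = 237.7 + 166.9 = 404.6 kN/m.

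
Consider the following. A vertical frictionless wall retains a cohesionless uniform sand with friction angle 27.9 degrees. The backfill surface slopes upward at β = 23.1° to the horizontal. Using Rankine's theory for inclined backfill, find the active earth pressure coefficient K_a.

K_a = cos β · (cos β − √(cos²β − cos²φ)) / (cos β + √(cos²β − cos²φ)).
cos β = 0.9198, cos φ = 0.8838, √(cos²β − cos²φ) = 0.2550.
K_a = 0.9198 × (0.9198 − 0.2550)/(0.9198 + 0.2550) = 0.5205.

0.521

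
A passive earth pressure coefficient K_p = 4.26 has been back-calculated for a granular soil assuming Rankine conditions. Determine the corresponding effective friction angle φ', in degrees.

K_p = (1+sin φ)/(1−sin φ) ⇒ sin φ = (K_p − 1)/(K_p + 1) = 0.6198.
φ = arcsin(0.6198) = 38.30°.

38.3°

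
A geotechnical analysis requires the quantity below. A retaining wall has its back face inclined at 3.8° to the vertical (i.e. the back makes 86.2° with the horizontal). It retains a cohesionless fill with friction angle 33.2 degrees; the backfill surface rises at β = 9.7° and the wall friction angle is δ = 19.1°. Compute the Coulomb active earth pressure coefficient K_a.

K_a = sin²(α+φ) / [sin²α · sin(α−δ) · (1 + √{sin(φ+δ)sin(φ−β) / (sin(α−δ)sin(α+β))})²].
With α = 86.2°, φ = 33.2°, δ = 19.1°, β = 9.7°: K_a = 0.3287.

0.329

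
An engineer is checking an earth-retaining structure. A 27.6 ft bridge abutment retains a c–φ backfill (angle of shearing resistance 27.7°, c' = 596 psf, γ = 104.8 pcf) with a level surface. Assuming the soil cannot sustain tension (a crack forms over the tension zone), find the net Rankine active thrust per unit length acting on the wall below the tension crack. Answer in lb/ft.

K_a = 0.3653; √K_a = 0.6044.
Tension-crack depth z_c = 2c/(γ√K_a) = 2×596/(104.8×0.6044) = 18.82 ft.
σ_a at base = K_a γ H − 2c√K_a = 0.3653×104.8×27.6 − 2×596×0.6044 = 336.2 psf.
P_a = ½ × 336.2 × (H − z_c) = 0.5×336.2×8.782 = 1476 lb/ft.

1480 lb/ft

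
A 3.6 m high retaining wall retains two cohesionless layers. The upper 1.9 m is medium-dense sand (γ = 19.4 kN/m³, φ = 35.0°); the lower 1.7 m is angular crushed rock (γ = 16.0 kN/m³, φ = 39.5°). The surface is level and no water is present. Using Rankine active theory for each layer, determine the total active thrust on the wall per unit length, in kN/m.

K_a1 = tan²(45°−35.0°/2) = 0.2710; K_a2 = tan²(45°−39.5°/2) = 0.2224.
Layer 1: σ at base = K_a1 γ₁ h₁ = 9.989 kPa; P₁ = ½×9.989×1.9 = 9.489.
Layer 2: σ_v at top = γ₁h₁ = 36.86; σ_h top = K_a2×36.86 = 8.199; σ_h base = K_a2×(36.86+16.0×1.7) = 14.25.
P₂ = ½(8.199+14.25)×1.7 = 19.08. Total P_a = 9.489+19.08 = 28.57 kN/m.

28.6 kN/m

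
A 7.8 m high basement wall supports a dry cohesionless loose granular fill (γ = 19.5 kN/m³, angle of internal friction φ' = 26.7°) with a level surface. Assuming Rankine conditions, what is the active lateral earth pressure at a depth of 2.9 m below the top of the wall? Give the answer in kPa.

21.5 kPa

K_a = (1 − sin φ)/(1 + sin φ) = 0.3800.
σ_h = K_a γ z = 0.3800 × 19.5 × 2.9 = 21.49 kPa.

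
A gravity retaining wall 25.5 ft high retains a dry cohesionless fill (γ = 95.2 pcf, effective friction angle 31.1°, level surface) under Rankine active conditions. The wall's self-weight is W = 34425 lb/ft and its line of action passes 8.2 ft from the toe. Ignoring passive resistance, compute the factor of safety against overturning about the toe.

K_a = tan²(45° − 31.1°/2) = 0.3188.
P_a = ½K_aγH² = 0.5×0.3188×95.2×25.5² = 9867 lb/ft, acting at H/3 = 8.500 ft above the base.
Overturning moment M_o = P_a × H/3 = 9867 × 8.500 = 83870.
Resisting moment M_r = W × 8.2 = 34425 × 8.2 = 282300.
FS_overturning = M_r/M_o = 282300/83870 = 3.366.

3.37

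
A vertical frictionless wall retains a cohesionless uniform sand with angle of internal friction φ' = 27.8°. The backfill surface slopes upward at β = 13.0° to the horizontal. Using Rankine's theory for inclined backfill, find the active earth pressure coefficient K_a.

0.399

K_a = cos β · (cos β − √(cos²β − cos²φ)) / (cos β + √(cos²β − cos²φ)).
cos β = 0.9744, cos φ = 0.8846, √(cos²β − cos²φ) = 0.4086.
K_a = 0.9744 × (0.9744 − 0.4086)/(0.9744 + 0.4086) = 0.3987.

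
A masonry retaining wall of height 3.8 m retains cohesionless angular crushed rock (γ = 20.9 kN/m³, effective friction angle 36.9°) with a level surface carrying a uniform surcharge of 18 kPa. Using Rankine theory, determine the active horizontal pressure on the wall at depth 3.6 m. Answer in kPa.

K_a = (1 − sin φ)/(1 + sin φ) = 0.2497.
σ_v = γz + q = 20.9 × 3.6 + 18 = 93.24 kPa.
σ_h = K_a σ_v = 0.2497 × 93.24 = 23.28 kPa.

23.3 kPa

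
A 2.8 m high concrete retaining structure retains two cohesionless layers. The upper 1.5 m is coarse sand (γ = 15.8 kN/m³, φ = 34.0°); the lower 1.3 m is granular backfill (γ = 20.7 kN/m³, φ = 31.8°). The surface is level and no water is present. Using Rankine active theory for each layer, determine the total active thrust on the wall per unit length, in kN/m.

K_a1 = tan²(45°−34.0°/2) = 0.2827; K_a2 = tan²(45°−31.8°/2) = 0.3098.
Layer 1: σ at base = K_a1 γ₁ h₁ = 6.700 kPa; P₁ = ½×6.700×1.5 = 5.025.
Layer 2: σ_v at top = γ₁h₁ = 23.70; σ_h top = K_a2×23.70 = 7.342; σ_h base = K_a2×(23.70+20.7×1.3) = 15.68.
P₂ = ½(7.342+15.68)×1.3 = 14.96. Total P_a = 5.025+14.96 = 19.99 kN/m.

20.0 kN/m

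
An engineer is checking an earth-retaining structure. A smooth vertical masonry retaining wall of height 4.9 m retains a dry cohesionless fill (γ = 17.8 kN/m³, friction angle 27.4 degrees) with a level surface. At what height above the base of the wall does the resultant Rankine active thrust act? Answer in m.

K_a = 0.3697.
The pressure distribution is triangular, so the resultant acts at H/3 above the base = 4.9/3 = 1.633 m.

1.63 m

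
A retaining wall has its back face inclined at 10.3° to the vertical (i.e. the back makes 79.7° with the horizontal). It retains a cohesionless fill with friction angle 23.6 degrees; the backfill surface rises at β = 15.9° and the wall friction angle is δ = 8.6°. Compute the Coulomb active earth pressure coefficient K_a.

0.636

K_a = sin²(α+φ) / [sin²α · sin(α−δ) · (1 + √{sin(φ+δ)sin(φ−β) / (sin(α−δ)sin(α+β))})²].
With α = 79.7°, φ = 23.6°, δ = 8.6°, β = 15.9°: K_a = 0.6358.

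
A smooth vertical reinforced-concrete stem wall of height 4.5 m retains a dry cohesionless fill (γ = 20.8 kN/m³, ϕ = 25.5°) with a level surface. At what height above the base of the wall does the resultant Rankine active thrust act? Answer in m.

1.50 m

K_a = 0.3981.
The pressure distribution is triangular, so the resultant acts at H/3 above the base = 4.5/3 = 1.500 m.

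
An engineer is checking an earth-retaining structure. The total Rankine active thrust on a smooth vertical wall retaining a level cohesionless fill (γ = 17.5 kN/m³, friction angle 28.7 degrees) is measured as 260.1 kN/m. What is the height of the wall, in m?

9.20 m

K_a = 0.3511. P_a = ½ K_a γ H² ⇒ H = √(2P_a/(K_a γ)).
H = √(2×260.1/(0.3511×17.5)) = 9.201 m.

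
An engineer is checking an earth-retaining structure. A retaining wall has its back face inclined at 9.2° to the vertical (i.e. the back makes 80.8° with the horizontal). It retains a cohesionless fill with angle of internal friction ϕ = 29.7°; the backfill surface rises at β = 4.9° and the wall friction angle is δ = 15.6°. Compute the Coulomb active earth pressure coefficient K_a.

0.400

K_a = sin²(α+φ) / [sin²α · sin(α−δ) · (1 + √{sin(φ+δ)sin(φ−β) / (sin(α−δ)sin(α+β))})²].
With α = 80.8°, φ = 29.7°, δ = 15.6°, β = 4.9°: K_a = 0.4004.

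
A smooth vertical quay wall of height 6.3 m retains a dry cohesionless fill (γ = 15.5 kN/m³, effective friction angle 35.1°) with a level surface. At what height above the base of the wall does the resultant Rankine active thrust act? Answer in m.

2.10 m

K_a = 0.2698.
The pressure distribution is triangular, so the resultant acts at H/3 above the base = 6.3/3 = 2.100 m.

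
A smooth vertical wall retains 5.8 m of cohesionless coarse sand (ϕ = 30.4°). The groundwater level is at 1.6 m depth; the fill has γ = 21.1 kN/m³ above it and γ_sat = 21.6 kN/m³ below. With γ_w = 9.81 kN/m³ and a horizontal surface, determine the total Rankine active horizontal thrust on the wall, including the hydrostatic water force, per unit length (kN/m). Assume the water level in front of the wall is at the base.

176 kN/m

K_a = tan²(45° − φ/2) = 0.3280.
γ' = 21.6 − 9.81 = 11.79 kN/m³. Depth below WT = 4.2 m.
σ'_h at WT = K_a γ d_w = 11.07 kPa; at base = 11.07 + K_a γ' × 4.2 = 27.31 kPa.
P₁ (0–1.6 m) = ½×11.07×1.6 = 8.858. P₂ (1.6–5.8 m) = ½(11.07+27.31)×4.2 = 80.61.
P_w = ½ γ_w h₂² = 0.5×9.81×4.2² = 86.52. Total = 8.858+80.61+86.52 = 176.0 kN/m.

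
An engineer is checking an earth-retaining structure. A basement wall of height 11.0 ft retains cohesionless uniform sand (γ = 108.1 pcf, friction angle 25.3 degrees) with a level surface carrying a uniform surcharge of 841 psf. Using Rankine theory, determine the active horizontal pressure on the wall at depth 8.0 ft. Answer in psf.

684 psf

K_a = (1 − sin φ)/(1 + sin φ) = 0.4012.
σ_v = γz + q = 108.1 × 8.0 + 841 = 1706 psf.
σ_h = K_a σ_v = 0.4012 × 1706 = 684.4 psf.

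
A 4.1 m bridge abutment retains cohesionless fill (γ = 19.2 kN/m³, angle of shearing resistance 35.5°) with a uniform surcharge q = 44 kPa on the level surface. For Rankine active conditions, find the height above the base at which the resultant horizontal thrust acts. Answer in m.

1.73 m

K_a = 0.2653.
Triangular part P₁ = ½K_aγH² = 42.81 at H/3 = 1.367 m; rectangular part P₂ = K_a q H = 47.85 at H/2 = 2.050 m.
ȳ = (P₁·1.367 + P₂·2.050)/(P₁+P₂) = 1.727 m.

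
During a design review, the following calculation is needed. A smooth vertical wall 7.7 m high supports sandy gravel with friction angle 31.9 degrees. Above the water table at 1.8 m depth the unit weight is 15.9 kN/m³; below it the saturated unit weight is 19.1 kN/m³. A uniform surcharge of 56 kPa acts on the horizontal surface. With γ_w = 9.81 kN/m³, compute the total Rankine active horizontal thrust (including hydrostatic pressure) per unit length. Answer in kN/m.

414 kN/m

K_a = tan²(45° − φ/2) = 0.3085.
γ' = 19.1 − 9.81 = 9.290 kN/m³. h₂ = H − d_w = 5.9 m.
σ'_h: at surface K_a·q = 17.28; at WT K_a(q+γd_w) = 26.11; at base K_a(q+γd_w+γ'h₂) = 43.02 kPa.
P₁ = ½(17.28+26.11)×1.8 = 39.05; P₂ = ½(26.11+43.02)×5.9 = 203.9; P_w = ½γ_w h₂² = 170.7.
Total = 39.05+203.9+170.7 = 413.7 kN/m.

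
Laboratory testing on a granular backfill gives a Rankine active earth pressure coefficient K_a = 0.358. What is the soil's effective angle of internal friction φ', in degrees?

K_a = tan²(45° − φ/2) ⇒ 45° − φ/2 = arctan(√0.358) = 30.89°.
φ = 2(45° − 30.89°) = 28.21°.

28.2°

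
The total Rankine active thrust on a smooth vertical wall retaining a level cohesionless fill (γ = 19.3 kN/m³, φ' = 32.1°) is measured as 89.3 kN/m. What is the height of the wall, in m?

5.50 m

K_a = 0.3060. P_a = ½ K_a γ H² ⇒ H = √(2P_a/(K_a γ)).
H = √(2×89.3/(0.3060×19.3)) = 5.499 m.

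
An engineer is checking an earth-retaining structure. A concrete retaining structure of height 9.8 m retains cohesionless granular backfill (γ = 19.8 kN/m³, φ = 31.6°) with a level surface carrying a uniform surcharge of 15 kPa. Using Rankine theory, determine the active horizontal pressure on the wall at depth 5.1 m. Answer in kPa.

36.2 kPa

K_a = (1 − sin φ)/(1 + sin φ) = 0.3123.
σ_v = γz + q = 19.8 × 5.1 + 15 = 116.0 kPa.
σ_h = K_a σ_v = 0.3123 × 116.0 = 36.23 kPa.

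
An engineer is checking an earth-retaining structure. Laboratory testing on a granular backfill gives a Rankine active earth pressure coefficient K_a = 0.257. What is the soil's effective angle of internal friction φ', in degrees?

36.2°

K_a = tan²(45° − φ/2) ⇒ 45° − φ/2 = arctan(√0.257) = 26.88°.
φ = 2(45° − 26.88°) = 36.23°.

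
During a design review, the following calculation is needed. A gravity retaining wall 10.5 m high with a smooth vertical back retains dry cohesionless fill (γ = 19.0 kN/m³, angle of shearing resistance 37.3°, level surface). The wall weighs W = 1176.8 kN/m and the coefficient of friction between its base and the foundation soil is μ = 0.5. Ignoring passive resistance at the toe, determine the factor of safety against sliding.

2.29

K_a = tan²(45° − 37.3°/2) = 0.2453.
P_a = ½K_aγH² = 0.5×0.2453×19.0×10.5² = 257.0 kN/m, acting at H/3 = 3.500 m above the base.
FS_sliding = μW / P_a = 0.5×1176.8 / 257.0 = 2.290.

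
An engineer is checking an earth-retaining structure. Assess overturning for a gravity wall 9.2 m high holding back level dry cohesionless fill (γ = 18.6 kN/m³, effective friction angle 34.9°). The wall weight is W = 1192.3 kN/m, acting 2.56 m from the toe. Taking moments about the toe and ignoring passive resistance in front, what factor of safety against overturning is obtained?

K_a = tan²(45° − 34.9°/2) = 0.2721.
P_a = ½K_aγH² = 0.5×0.2721×18.6×9.2² = 214.2 kN/m, acting at H/3 = 3.067 m above the base.
Overturning moment M_o = P_a × H/3 = 214.2 × 3.067 = 656.9.
Resisting moment M_r = W × 2.56 = 1192.3 × 2.56 = 3052.
FS_overturning = M_r/M_o = 3052/656.9 = 4.646.

4.65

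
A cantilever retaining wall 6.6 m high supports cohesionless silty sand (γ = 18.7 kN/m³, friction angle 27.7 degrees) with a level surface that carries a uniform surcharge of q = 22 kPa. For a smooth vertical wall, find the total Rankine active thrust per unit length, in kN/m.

K_a = tan²(45° − φ/2) = 0.3653.
Soil triangle: ½ K_a γ H² = 0.5×0.3653×18.7×6.6² = 148.8 kN/m.
Surcharge rectangle: K_a q H = 0.3653×22×6.6 = 53.05 kN/m.
Total = 148.8 + 53.05 = 201.8 kN/m.

202 kN/m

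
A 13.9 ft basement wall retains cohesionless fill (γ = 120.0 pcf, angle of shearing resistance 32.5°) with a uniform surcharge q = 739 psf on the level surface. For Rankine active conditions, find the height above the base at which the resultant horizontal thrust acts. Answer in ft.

K_a = 0.3010.
Triangular part P₁ = ½K_aγH² = 3489 at H/3 = 4.633 ft; rectangular part P₂ = K_a q H = 3092 at H/2 = 6.950 ft.
ȳ = (P₁·4.633 + P₂·6.950)/(P₁+P₂) = 5.722 ft.

5.72 ft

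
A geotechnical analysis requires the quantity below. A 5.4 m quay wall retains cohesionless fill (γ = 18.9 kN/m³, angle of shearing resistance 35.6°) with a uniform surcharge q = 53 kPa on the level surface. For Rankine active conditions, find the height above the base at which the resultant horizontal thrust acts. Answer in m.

2.26 m

K_a = 0.2641.
Triangular part P₁ = ½K_aγH² = 72.78 at H/3 = 1.800 m; rectangular part P₂ = K_a q H = 75.59 at H/2 = 2.700 m.
ȳ = (P₁·1.800 + P₂·2.700)/(P₁+P₂) = 2.259 m.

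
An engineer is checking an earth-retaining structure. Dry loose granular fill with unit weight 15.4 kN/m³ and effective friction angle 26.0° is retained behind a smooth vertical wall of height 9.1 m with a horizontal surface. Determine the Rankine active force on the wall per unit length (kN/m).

K_a = tan²(45° − φ/2) = 0.3905.
P_a = ½ K_a γ H² = 0.5 × 0.3905 × 15.4 × 9.1² = 249.0 kN/m.

249 kN/m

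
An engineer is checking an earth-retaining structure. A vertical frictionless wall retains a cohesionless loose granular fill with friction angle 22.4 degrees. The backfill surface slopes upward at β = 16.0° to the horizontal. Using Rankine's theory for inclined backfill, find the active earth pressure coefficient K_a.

K_a = cos β · (cos β − √(cos²β − cos²φ)) / (cos β + √(cos²β − cos²φ)).
cos β = 0.9613, cos φ = 0.9245, √(cos²β − cos²φ) = 0.2631.
K_a = 0.9613 × (0.9613 − 0.2631)/(0.9613 + 0.2631) = 0.5481.

0.548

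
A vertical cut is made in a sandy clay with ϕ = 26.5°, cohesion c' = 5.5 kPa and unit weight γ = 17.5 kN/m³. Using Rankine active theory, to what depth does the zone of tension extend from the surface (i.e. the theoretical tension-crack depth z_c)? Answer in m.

K_a = tan²(45° − 26.5°/2) = 0.3829; √K_a = 0.6188.
The active pressure is zero where K_a γ z = 2c√K_a, so z_c = 2c/(γ√K_a) = 2×5.5/(17.5×0.6188) = 1.016 m.

1.02 m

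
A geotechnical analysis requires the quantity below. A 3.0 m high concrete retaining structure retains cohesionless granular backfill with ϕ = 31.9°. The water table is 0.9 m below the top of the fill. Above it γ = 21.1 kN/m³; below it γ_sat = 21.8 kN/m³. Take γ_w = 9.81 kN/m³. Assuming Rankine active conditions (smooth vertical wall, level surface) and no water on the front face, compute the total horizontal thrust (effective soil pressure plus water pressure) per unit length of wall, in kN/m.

K_a = tan²(45° − φ/2) = 0.3085.
γ' = 21.8 − 9.81 = 11.99 kN/m³. Depth below WT = 2.1 m.
σ'_h at WT = K_a γ d_w = 5.859 kPa; at base = 5.859 + K_a γ' × 2.1 = 13.63 kPa.
P₁ (0–0.9 m) = ½×5.859×0.9 = 2.637. P₂ (0.9–3.0 m) = ½(5.859+13.63)×2.1 = 20.46.
P_w = ½ γ_w h₂² = 0.5×9.81×2.1² = 21.63. Total = 2.637+20.46+21.63 = 44.73 kN/m.

44.7 kN/m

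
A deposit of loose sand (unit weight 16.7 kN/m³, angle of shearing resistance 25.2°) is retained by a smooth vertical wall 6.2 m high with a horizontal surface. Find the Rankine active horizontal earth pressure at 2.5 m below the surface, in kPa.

K_a = (1 − sin φ)/(1 + sin φ) = 0.4027.
σ_h = K_a γ z = 0.4027 × 16.7 × 2.5 = 16.81 kPa.

16.8 kPa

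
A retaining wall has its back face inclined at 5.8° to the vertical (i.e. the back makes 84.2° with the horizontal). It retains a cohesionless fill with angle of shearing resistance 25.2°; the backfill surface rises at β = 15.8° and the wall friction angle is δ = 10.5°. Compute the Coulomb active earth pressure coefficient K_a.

K_a = sin²(α+φ) / [sin²α · sin(α−δ) · (1 + √{sin(φ+δ)sin(φ−β) / (sin(α−δ)sin(α+β))})²].
With α = 84.2°, φ = 25.2°, δ = 10.5°, β = 15.8°: K_a = 0.5395.

0.539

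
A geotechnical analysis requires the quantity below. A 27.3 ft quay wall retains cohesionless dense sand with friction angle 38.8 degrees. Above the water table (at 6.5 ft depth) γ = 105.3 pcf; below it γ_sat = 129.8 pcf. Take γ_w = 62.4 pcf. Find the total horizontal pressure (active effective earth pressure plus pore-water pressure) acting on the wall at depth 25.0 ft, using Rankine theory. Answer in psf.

1600 psf

K_a = (1 − sin φ)/(1 + sin φ) = 0.2296.
γ' = 129.8 − 62.4 = 67.40 pcf.
Effective vertical stress at 25.0 ft: σ'_v = 105.3×6.5 + 67.40×18.5 = 1931 psf.
σ'_h = K_a σ'_v = 0.2296 × 1931 = 443.4 psf; u = γ_w × 18.5 = 1154 psf.
Total σ_h = 443.4 + 1154 = 1598 psf.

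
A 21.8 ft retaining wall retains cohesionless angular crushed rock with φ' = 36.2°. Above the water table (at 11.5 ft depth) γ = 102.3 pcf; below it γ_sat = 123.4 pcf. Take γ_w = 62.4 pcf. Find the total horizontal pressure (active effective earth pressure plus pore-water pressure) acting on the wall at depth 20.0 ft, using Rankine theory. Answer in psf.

K_a = (1 − sin φ)/(1 + sin φ) = 0.2574.
γ' = 123.4 − 62.4 = 61.00 pcf.
Effective vertical stress at 20.0 ft: σ'_v = 102.3×11.5 + 61.00×8.50 = 1695 psf.
σ'_h = K_a σ'_v = 0.2574 × 1695 = 436.3 psf; u = γ_w × 8.50 = 530.4 psf.
Total σ_h = 436.3 + 530.4 = 966.7 psf.

967 psf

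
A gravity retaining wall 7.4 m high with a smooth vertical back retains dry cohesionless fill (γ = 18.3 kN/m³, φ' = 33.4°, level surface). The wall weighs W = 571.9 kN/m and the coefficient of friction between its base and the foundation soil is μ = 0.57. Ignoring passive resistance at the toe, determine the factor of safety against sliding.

2.24

K_a = tan²(45° − 33.4°/2) = 0.2899.
P_a = ½K_aγH² = 0.5×0.2899×18.3×7.4² = 145.3 kN/m, acting at H/3 = 2.467 m above the base.
FS_sliding = μW / P_a = 0.57×571.9 / 145.3 = 2.244.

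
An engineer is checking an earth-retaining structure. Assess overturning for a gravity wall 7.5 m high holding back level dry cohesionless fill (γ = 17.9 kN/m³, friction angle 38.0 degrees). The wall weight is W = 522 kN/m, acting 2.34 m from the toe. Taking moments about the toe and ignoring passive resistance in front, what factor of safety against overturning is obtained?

K_a = tan²(45° − 38.0°/2) = 0.2379.
P_a = ½K_aγH² = 0.5×0.2379×17.9×7.5² = 119.8 kN/m, acting at H/3 = 2.500 m above the base.
Overturning moment M_o = P_a × H/3 = 119.8 × 2.500 = 299.4.
Resisting moment M_r = W × 2.34 = 522 × 2.34 = 1221.
FS_overturning = M_r/M_o = 1221/299.4 = 4.080.

4.08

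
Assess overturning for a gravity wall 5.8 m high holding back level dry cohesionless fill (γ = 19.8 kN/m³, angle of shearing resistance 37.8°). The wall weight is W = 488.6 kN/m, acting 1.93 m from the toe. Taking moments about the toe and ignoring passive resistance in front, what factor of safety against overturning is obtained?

6.10

K_a = tan²(45° − 37.8°/2) = 0.2400.
P_a = ½K_aγH² = 0.5×0.2400×19.8×5.8² = 79.93 kN/m, acting at H/3 = 1.933 m above the base.
Overturning moment M_o = P_a × H/3 = 79.93 × 1.933 = 154.5.
Resisting moment M_r = W × 1.93 = 488.6 × 1.93 = 943.0.
FS_overturning = M_r/M_o = 943.0/154.5 = 6.102.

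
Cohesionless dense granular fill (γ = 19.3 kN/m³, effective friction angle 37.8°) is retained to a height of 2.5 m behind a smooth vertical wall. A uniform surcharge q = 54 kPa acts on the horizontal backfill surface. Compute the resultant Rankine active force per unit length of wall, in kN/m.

46.9 kN/m

K_a = tan²(45° − φ/2) = 0.2400.
Soil triangle: ½ K_a γ H² = 0.5×0.2400×19.3×2.5² = 14.47 kN/m.
Surcharge rectangle: K_a q H = 0.2400×54×2.5 = 32.40 kN/m.
Total = 14.47 + 32.40 = 46.87 kN/m.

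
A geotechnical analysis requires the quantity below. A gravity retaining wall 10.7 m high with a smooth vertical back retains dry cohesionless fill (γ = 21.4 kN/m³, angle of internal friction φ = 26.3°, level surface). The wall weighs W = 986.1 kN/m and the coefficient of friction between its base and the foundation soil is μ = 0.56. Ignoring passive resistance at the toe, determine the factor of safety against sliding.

1.17

K_a = tan²(45° − 26.3°/2) = 0.3859.
P_a = ½K_aγH² = 0.5×0.3859×21.4×10.7² = 472.8 kN/m, acting at H/3 = 3.567 m above the base.
FS_sliding = μW / P_a = 0.56×986.1 / 472.8 = 1.168.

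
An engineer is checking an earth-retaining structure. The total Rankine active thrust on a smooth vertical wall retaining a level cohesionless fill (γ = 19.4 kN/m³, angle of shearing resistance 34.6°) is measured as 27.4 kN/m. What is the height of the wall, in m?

K_a = 0.2756. P_a = ½ K_a γ H² ⇒ H = √(2P_a/(K_a γ)).
H = √(2×27.4/(0.2756×19.4)) = 3.201 m.

3.20 m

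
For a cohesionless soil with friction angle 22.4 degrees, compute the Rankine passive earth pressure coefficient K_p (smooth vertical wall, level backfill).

K_p = (1 + sin φ)/(1 − sin φ) = tan²(45° + 22.4°/2) = 2.231.

2.23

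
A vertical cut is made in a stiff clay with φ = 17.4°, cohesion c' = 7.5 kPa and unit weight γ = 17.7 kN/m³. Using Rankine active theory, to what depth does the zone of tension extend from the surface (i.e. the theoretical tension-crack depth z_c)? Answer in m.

1.15 m

K_a = tan²(45° − 17.4°/2) = 0.5396; √K_a = 0.7346.
The active pressure is zero where K_a γ z = 2c√K_a, so z_c = 2c/(γ√K_a) = 2×7.5/(17.7×0.7346) = 1.154 m.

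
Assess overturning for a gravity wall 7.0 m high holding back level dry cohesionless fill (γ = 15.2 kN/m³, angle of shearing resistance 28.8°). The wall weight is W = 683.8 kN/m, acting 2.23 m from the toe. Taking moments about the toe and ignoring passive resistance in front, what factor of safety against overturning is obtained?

5.02

K_a = tan²(45° − 28.8°/2) = 0.3498.
P_a = ½K_aγH² = 0.5×0.3498×15.2×7.0² = 130.2 kN/m, acting at H/3 = 2.333 m above the base.
Overturning moment M_o = P_a × H/3 = 130.2 × 2.333 = 303.9.
Resisting moment M_r = W × 2.23 = 683.8 × 2.23 = 1525.
FS_overturning = M_r/M_o = 1525/303.9 = 5.017.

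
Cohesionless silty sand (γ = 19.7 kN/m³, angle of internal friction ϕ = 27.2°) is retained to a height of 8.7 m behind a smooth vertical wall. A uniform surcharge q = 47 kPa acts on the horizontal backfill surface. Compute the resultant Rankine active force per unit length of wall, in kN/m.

430 kN/m

K_a = tan²(45° − φ/2) = 0.3726.
Soil triangle: ½ K_a γ H² = 0.5×0.3726×19.7×8.7² = 277.8 kN/m.
Surcharge rectangle: K_a q H = 0.3726×47×8.7 = 152.4 kN/m.
Total = 277.8 + 152.4 = 430.1 kN/m.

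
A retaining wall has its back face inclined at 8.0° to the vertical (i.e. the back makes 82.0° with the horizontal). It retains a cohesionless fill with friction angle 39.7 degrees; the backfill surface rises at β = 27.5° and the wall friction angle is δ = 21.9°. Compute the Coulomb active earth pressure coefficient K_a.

0.390

K_a = sin²(α+φ) / [sin²α · sin(α−δ) · (1 + √{sin(φ+δ)sin(φ−β) / (sin(α−δ)sin(α+β))})²].
With α = 82.0°, φ = 39.7°, δ = 21.9°, β = 27.5°: K_a = 0.3904.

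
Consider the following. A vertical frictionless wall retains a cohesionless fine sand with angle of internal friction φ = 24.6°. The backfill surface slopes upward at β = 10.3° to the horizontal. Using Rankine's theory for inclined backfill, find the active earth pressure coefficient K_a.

0.440

K_a = cos β · (cos β − √(cos²β − cos²φ)) / (cos β + √(cos²β − cos²φ)).
cos β = 0.9839, cos φ = 0.9092, √(cos²β − cos²φ) = 0.3759.
K_a = 0.9839 × (0.9839 − 0.3759)/(0.9839 + 0.3759) = 0.4399.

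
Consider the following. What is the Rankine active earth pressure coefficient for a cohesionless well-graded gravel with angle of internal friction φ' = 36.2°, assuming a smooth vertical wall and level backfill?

0.257

K_a = (1 − sin φ)/(1 + sin φ) = (1 − sin 36.2°)/(1 + sin 36.2°) = 0.2574.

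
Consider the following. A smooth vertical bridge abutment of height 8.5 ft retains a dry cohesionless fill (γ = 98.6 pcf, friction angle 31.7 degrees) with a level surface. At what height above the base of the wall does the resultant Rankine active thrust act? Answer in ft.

2.83 ft

K_a = 0.3111.
The pressure distribution is triangular, so the resultant acts at H/3 above the base = 8.5/3 = 2.833 ft.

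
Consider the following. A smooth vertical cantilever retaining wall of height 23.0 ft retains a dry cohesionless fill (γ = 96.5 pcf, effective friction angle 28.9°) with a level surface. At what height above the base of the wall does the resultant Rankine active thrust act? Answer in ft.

K_a = 0.3484.
The pressure distribution is triangular, so the resultant acts at H/3 above the base = 23.0/3 = 7.667 ft.

7.67 ft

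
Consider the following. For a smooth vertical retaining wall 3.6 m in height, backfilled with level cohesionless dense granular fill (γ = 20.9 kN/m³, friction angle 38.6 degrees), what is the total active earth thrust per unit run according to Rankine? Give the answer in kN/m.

K_a = tan²(45° − φ/2) = 0.2316.
P_a = ½ K_a γ H² = 0.5 × 0.2316 × 20.9 × 3.6² = 31.37 kN/m.

31.4 kN/m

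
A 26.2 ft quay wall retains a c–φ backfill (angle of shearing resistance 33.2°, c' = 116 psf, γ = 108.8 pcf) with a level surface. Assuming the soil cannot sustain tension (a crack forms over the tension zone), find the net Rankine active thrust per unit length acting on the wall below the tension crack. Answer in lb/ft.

K_a = 0.2924; √K_a = 0.5407.
Tension-crack depth z_c = 2c/(γ√K_a) = 2×116/(108.8×0.5407) = 3.944 ft.
σ_a at base = K_a γ H − 2c√K_a = 0.2924×108.8×26.2 − 2×116×0.5407 = 707.9 psf.
P_a = ½ × 707.9 × (H − z_c) = 0.5×707.9×22.26 = 7878 lb/ft.

7880 lb/ft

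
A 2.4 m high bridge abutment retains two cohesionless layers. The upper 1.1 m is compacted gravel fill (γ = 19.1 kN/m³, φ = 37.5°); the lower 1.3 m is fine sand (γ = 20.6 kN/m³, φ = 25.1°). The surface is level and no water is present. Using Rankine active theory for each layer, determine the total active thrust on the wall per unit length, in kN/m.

20.9 kN/m

K_a1 = tan²(45°−37.5°/2) = 0.2432; K_a2 = tan²(45°−25.1°/2) = 0.4043.
Layer 1: σ at base = K_a1 γ₁ h₁ = 5.109 kPa; P₁ = ½×5.109×1.1 = 2.810.
Layer 2: σ_v at top = γ₁h₁ = 21.01; σ_h top = K_a2×21.01 = 8.494; σ_h base = K_a2×(21.01+20.6×1.3) = 19.32.
P₂ = ½(8.494+19.32)×1.3 = 18.08. Total P_a = 2.810+18.08 = 20.89 kN/m.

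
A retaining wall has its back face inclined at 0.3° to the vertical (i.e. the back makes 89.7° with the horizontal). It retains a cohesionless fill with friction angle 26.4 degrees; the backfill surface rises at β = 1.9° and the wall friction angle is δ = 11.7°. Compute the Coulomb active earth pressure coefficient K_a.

K_a = sin²(α+φ) / [sin²α · sin(α−δ) · (1 + √{sin(φ+δ)sin(φ−β) / (sin(α−δ)sin(α+β))})²].
With α = 89.7°, φ = 26.4°, δ = 11.7°, β = 1.9°: K_a = 0.3609.

0.361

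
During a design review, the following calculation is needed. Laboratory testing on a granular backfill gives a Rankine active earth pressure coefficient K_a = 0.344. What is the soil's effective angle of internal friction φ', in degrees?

K_a = tan²(45° − φ/2) ⇒ 45° − φ/2 = arctan(√0.344) = 30.39°.
φ = 2(45° − 30.39°) = 29.22°.

29.2°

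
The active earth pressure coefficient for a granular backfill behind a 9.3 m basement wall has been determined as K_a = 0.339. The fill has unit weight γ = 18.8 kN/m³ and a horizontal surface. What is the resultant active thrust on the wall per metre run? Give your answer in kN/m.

P = ½ K_a γ H² = 0.5 × 0.339 × 18.8 × 9.3² = 275.6 kN/m.

276 kN/m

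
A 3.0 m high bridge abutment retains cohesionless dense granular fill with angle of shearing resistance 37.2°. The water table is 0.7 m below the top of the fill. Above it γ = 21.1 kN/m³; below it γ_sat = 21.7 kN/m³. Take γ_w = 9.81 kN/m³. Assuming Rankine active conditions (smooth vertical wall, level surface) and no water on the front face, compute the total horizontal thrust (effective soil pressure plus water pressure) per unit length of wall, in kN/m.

K_a = tan²(45° − φ/2) = 0.2464.
γ' = 21.7 − 9.81 = 11.89 kN/m³. Depth below WT = 2.3 m.
σ'_h at WT = K_a γ d_w = 3.640 kPa; at base = 3.640 + K_a γ' × 2.3 = 10.38 kPa.
P₁ (0–0.7 m) = ½×3.640×0.7 = 1.274. P₂ (0.7–3.0 m) = ½(3.640+10.38)×2.3 = 16.12.
P_w = ½ γ_w h₂² = 0.5×9.81×2.3² = 25.95. Total = 1.274+16.12+25.95 = 43.34 kN/m.

43.3 kN/m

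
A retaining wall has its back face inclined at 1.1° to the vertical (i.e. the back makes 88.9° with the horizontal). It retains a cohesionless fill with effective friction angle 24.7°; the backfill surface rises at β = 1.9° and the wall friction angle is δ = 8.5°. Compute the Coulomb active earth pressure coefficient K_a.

0.398

K_a = sin²(α+φ) / [sin²α · sin(α−δ) · (1 + √{sin(φ+δ)sin(φ−β) / (sin(α−δ)sin(α+β))})²].
With α = 88.9°, φ = 24.7°, δ = 8.5°, β = 1.9°: K_a = 0.3975.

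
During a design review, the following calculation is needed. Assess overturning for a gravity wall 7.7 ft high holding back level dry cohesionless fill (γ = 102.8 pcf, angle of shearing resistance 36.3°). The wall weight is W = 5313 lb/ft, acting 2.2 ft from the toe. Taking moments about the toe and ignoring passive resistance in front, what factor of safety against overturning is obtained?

5.83

K_a = tan²(45° − 36.3°/2) = 0.2563.
P_a = ½K_aγH² = 0.5×0.2563×102.8×7.7² = 781.0 lb/ft, acting at H/3 = 2.567 ft above the base.
Overturning moment M_o = P_a × H/3 = 781.0 × 2.567 = 2005.
Resisting moment M_r = W × 2.2 = 5313 × 2.2 = 11690.
FS_overturning = M_r/M_o = 11690/2005 = 5.831.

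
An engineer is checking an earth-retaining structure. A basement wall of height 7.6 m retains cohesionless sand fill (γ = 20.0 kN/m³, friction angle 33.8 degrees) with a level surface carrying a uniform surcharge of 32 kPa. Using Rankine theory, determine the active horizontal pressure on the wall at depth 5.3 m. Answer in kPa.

39.3 kPa

K_a = (1 − sin φ)/(1 + sin φ) = 0.2851.
σ_v = γz + q = 20.0 × 5.3 + 32 = 138.0 kPa.
σ_h = K_a σ_v = 0.2851 × 138.0 = 39.34 kPa.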